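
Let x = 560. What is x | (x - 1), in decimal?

575

x = 1000110000 = 560
x - 1 = 1000101111
OR    = 1000111111 = 575
(x | (x - 1) sets all bits below the lowest set bit.)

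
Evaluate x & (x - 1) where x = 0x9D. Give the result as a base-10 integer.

156

x = 10011101 = 157
x - 1 = 10011100
AND   = 10011100 = 156
(x & (x - 1) clears the lowest set bit of x.)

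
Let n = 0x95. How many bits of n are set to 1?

0x95 = 10010101
Count the 1s: 1 + 1 + 1 + 1 = 4

4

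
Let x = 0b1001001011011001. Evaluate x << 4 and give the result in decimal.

x = 00001001001011011001
shift left by 4 → 10010010110110010000 = 601488
(equivalently, 37593 × 2^4 = 37593 × 16)

601488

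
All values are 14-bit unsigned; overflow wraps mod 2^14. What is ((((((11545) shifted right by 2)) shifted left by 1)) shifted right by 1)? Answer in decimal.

2886

11545 = 10110100011001
→ shifted right by 2 → 00101101000110 = 2886
→ shifted left by 1 (mod 2^14) → 01011010001100 = 5772
→ shifted right by 1 → 00101101000110 = 2886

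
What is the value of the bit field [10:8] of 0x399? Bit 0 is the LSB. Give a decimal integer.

3

v = 01110011001
Shift right by 8: 011
Mask low 3 bits: 011 = 3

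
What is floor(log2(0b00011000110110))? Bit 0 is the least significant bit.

0b00011000110110 = 11000110110
The topmost 1 is at position 10 (since 2^10 = 1024 ≤ 1590 < 2048).

10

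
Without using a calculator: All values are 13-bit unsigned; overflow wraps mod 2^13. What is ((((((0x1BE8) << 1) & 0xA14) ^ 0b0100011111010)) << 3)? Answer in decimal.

0x1BE8 = 1101111101000
→ << 1 (mod 2^13) → 1011111010000 = 6096
0xA14 = 0101000010100
→ & → 0001000010000 = 528
0b0100011111010 = 0100011111010
→ ^ → 0101011101010 = 2794
→ << 3 (mod 2^13) → 1011101010000 = 5968

5968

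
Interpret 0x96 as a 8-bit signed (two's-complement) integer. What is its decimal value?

-106

pattern = 10010110 (MSB is 1 ⇒ negative)
Invert: 01101001, add 1 → 01101010 = 106, so the value is -106.
(Equivalently: 150 - 2^8 = 150 - 256 = -106.)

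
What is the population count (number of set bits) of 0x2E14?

6

0x2E14 = 10111000010100
Count the 1s: 1 + 1 + 1 + 1 + 1 + 1 = 6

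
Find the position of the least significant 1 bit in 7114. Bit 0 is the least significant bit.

7114 = 1101111001010
Trailing zeros: 1, so the lowest set bit is bit 1 (value 2).

1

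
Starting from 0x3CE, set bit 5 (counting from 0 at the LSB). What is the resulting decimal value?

1006

x = 1111001110
bit 5 is currently 0; set it via x | (1 << 5) = x | 32
→ 1111101110 = 1006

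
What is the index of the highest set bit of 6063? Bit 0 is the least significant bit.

6063 = 1011110101111
The topmost 1 is at position 12 (since 2^12 = 4096 ≤ 6063 < 8192).

12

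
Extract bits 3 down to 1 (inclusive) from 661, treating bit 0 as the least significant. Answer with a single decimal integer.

v = 1010010101
Shift right by 1: 101001010
Mask low 3 bits: 010 = 2

2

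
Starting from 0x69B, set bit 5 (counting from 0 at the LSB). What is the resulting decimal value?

1723

x = 11010011011
bit 5 is currently 0; set it via x | (1 << 5) = x | 32
→ 11010111011 = 1723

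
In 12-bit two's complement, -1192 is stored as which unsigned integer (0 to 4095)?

2904

1192 in 12 bits: 010010101000
Invert: 101101010111
Add 1:  101101011000 = 2904
(Check: 2^12 - 1192 = 4096 - 1192 = 2904.)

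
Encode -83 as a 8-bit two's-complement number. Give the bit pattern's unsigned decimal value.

173

83 in 8 bits: 01010011
Invert: 10101100
Add 1:  10101101 = 173
(Check: 2^8 - 83 = 256 - 83 = 173.)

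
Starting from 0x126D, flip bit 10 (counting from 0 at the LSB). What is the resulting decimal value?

x = 1001001101101
bit 10 is currently 0; toggle it via x ^ (1 << 10) = x ^ 1024
→ 1011001101101 = 5741

5741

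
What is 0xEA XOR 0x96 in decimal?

124

0xEA = 11101010
0x96 = 10010110
XOR → 01111100 = 124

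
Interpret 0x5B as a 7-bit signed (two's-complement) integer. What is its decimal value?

-37

pattern = 1011011 (MSB is 1 ⇒ negative)
Invert: 0100100, add 1 → 0100101 = 37, so the value is -37.
(Equivalently: 91 - 2^7 = 91 - 128 = -37.)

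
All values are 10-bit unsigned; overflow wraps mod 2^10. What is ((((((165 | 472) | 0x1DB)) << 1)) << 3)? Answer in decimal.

1008

165 = 0010100101
472 = 0111011000
→ | → 0111111101 = 509
0x1DB = 0111011011
→ | → 0111111111 = 511
→ << 1 (mod 2^10) → 1111111110 = 1022
→ << 3 (mod 2^10) → 1111110000 = 1008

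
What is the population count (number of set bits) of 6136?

6136 = 1011111111000
Count the 1s: 1 + 1 + 1 + 1 + 1 + 1 + 1 + 1 + 1 = 9

9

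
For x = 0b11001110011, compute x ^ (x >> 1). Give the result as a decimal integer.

x = 11001110011 = 1651
x>>1 = 01100111001
XOR  = 10101001010 = 1354
(x ^ (x >> 1) gives the standard binary-reflected Gray code of x.)

1354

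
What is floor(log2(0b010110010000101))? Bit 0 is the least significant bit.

13

0b010110010000101 = 10110010000101
The topmost 1 is at position 13 (since 2^13 = 8192 ≤ 11397 < 16384).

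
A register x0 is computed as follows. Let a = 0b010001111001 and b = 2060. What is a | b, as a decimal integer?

a = 010001111001
2060 = 100000001100
 OR → 110001111101 = 3197

3197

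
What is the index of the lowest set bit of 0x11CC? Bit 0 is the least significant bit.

0x11CC = 1000111001100
Trailing zeros: 2, so the lowest set bit is bit 2 (value 4).

2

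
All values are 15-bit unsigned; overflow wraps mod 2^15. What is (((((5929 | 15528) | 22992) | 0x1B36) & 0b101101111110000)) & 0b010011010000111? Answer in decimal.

640

5929 = 001011100101001
15528 = 011110010101000
→ | → 011111110101001 = 16297
22992 = 101100111010000
→ | → 111111111111001 = 32761
0x1B36 = 001101100110110
→ | → 111111111111111 = 32767
0b101101111110000 = 101101111110000
→ & → 101101111110000 = 23536
0b010011010000111 = 010011010000111
→ & → 000001010000000 = 640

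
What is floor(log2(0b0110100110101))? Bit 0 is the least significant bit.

11

0b0110100110101 = 110100110101
The topmost 1 is at position 11 (since 2^11 = 2048 ≤ 3381 < 4096).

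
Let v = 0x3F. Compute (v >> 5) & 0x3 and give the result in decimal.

v = 00111111
Shift right by 5: 001
Mask low 2 bits: 01 = 1

1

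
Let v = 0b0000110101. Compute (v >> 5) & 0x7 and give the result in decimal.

v = 0000110101
Shift right by 5: 00001
Mask low 3 bits: 001 = 1

1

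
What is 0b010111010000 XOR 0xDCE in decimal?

2078

a = 010111010000
0xDCE = 110111001110
XOR → 100000011110 = 2078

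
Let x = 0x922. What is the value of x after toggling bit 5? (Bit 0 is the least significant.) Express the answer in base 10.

x = 100100100010
bit 5 is currently 1; toggle it via x ^ (1 << 5) = x ^ 32
→ 100100000010 = 2306

2306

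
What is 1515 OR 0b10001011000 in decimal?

1515 = 10111101011
b = 10001011000
 OR → 10111111011 = 1531

1531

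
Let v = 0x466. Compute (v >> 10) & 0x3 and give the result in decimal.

1

v = 00010001100110
Shift right by 10: 0001
Mask low 2 bits: 01 = 1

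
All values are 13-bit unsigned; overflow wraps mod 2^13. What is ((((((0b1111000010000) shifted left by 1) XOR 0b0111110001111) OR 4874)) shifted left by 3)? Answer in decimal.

7544

0b1111000010000 = 1111000010000
→ shifted left by 1 (mod 2^13) → 1110000100000 = 7200
0b0111110001111 = 0111110001111
→ XOR → 1001110101111 = 5039
4874 = 1001100001010
→ OR → 1001110101111 = 5039
→ shifted left by 3 (mod 2^13) → 1110101111000 = 7544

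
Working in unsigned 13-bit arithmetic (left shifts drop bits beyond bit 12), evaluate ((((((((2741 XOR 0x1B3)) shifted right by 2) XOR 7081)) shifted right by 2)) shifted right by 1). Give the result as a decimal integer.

813

2741 = 0101010110101
0x1B3 = 0000110110011
→ XOR → 0101100000110 = 2822
→ shifted right by 2 → 0001011000001 = 705
7081 = 1101110101001
→ XOR → 1100101101000 = 6504
→ shifted right by 2 → 0011001011010 = 1626
→ shifted right by 1 → 0001100101101 = 813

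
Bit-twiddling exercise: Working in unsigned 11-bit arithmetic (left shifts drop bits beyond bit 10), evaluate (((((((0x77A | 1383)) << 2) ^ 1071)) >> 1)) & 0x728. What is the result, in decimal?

40

0x77A = 11101111010
1383 = 10101100111
→ | → 11101111111 = 1919
→ << 2 (mod 2^11) → 10111111100 = 1532
1071 = 10000101111
→ ^ → 00111010011 = 467
→ >> 1 → 00011101001 = 233
0x728 = 11100101000
→ & → 00000101000 = 40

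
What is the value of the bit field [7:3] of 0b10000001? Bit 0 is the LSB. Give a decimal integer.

16

v = 10000001
Shift right by 3: 10000
Mask low 5 bits: 10000 = 16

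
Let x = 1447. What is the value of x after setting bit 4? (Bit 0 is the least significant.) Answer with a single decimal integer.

1463

x = 010110100111
bit 4 is currently 0; set it via x | (1 << 4) = x | 16
→ 010110110111 = 1463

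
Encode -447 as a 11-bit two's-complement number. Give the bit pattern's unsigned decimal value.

1601

447 in 11 bits: 00110111111
Invert: 11001000000
Add 1:  11001000001 = 1601
(Check: 2^11 - 447 = 2048 - 447 = 1601.)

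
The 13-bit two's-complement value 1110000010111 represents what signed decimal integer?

pattern = 1110000010111 (MSB is 1 ⇒ negative)
Invert: 0001111101000, add 1 → 0001111101001 = 1001, so the value is -1001.
(Equivalently: 7191 - 2^13 = 7191 - 8192 = -1001.)

-1001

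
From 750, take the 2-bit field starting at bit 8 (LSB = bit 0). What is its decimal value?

v = 01011101110
Shift right by 8: 010
Mask low 2 bits: 10 = 2

2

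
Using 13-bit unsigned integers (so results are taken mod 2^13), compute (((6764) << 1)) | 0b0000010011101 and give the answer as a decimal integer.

6764 = 1101001101100
→ << 1 (mod 2^13) → 1010011011000 = 5336
0b0000010011101 = 0000010011101
→ | → 1010011011101 = 5341

5341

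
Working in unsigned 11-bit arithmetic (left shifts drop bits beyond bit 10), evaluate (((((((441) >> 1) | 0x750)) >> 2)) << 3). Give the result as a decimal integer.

1976

441 = 00110111001
→ >> 1 → 00011011100 = 220
0x750 = 11101010000
→ | → 11111011100 = 2012
→ >> 2 → 00111110111 = 503
→ << 3 (mod 2^11) → 11110111000 = 1976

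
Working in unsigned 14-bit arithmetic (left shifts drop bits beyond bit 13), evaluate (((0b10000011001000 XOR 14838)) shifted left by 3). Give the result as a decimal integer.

2544

0b10000011001000 = 10000011001000
14838 = 11100111110110
→ XOR → 01100100111110 = 6462
→ shifted left by 3 (mod 2^14) → 00100111110000 = 2544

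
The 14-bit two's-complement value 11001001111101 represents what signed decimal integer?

-3459

pattern = 11001001111101 (MSB is 1 ⇒ negative)
Invert: 00110110000010, add 1 → 00110110000011 = 3459, so the value is -3459.
(Equivalently: 12925 - 2^14 = 12925 - 16384 = -3459.)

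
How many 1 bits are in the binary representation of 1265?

6

1265 = 10011110001
Count the 1s: 1 + 1 + 1 + 1 + 1 + 1 = 6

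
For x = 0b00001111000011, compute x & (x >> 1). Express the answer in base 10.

449

x = 1111000011 = 963
x>>1 = 0111100001
AND  = 0111000001 = 449
(x & (x >> 1) has a 1 wherever x has two consecutive 1 bits.)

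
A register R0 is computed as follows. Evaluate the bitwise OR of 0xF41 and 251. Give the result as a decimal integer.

4091

0xF41 = 111101000001
251 = 000011111011
 OR → 111111111011 = 4091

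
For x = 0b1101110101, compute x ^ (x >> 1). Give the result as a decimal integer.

x = 1101110101 = 885
x>>1 = 0110111010
XOR  = 1011001111 = 719
(x ^ (x >> 1) gives the standard binary-reflected Gray code of x.)

719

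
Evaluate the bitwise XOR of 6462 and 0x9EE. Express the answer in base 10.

4304

6462 = 1100100111110
0x9EE = 0100111101110
XOR → 1000011010000 = 4304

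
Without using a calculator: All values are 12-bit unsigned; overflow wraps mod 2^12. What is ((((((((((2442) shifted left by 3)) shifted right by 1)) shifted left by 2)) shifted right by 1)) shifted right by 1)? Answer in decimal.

2442 = 100110001010
→ shifted left by 3 (mod 2^12) → 110001010000 = 3152
→ shifted right by 1 → 011000101000 = 1576
→ shifted left by 2 (mod 2^12) → 100010100000 = 2208
→ shifted right by 1 → 010001010000 = 1104
→ shifted right by 1 → 001000101000 = 552

552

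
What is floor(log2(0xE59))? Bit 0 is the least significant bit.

0xE59 = 111001011001
The topmost 1 is at position 11 (since 2^11 = 2048 ≤ 3673 < 4096).

11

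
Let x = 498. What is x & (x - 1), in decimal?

x = 111110010 = 498
x - 1 = 111110001
AND   = 111110000 = 496
(x & (x - 1) clears the lowest set bit of x.)

496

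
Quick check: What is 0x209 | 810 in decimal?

0x209 = 1000001001
810 = 1100101010
 OR → 1100101011 = 811

811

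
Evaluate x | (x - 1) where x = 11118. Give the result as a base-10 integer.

x = 10101101101110 = 11118
x - 1 = 10101101101101
OR    = 10101101101111 = 11119
(x | (x - 1) sets all bits below the lowest set bit.)

11119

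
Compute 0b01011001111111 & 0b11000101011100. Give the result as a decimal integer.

a = 01011001111111
b = 11000101011100
AND → 01000001011100 = 4188

4188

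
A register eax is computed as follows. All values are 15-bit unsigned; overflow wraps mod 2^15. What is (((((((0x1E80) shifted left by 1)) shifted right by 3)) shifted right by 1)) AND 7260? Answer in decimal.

0x1E80 = 001111010000000
→ shifted left by 1 (mod 2^15) → 011110100000000 = 15616
→ shifted right by 3 → 000011110100000 = 1952
→ shifted right by 1 → 000001111010000 = 976
7260 = 001110001011100
→ AND → 000000001010000 = 80

80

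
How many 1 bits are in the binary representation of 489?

6

489 = 111101001
Count the 1s: 1 + 1 + 1 + 1 + 1 + 1 = 6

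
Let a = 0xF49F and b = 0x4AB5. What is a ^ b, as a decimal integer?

48682

0xF49F = 1111010010011111
0x4AB5 = 0100101010110101
XOR → 1011111000101010 = 48682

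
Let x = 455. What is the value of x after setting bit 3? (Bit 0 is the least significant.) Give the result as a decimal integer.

463

x = 0111000111
bit 3 is currently 0; set it via x | (1 << 3) = x | 8
→ 0111001111 = 463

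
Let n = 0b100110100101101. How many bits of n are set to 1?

n = 100110100101101
Count the 1s: 1 + 1 + 1 + 1 + 1 + 1 + 1 + 1 = 8

8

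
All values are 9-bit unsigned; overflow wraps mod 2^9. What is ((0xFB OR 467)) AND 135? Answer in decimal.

131

0xFB = 011111011
467 = 111010011
→ OR → 111111011 = 507
135 = 010000111
→ AND → 010000011 = 131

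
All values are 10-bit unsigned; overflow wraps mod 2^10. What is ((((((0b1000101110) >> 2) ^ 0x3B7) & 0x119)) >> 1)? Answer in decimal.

140

0b1000101110 = 1000101110
→ >> 2 → 0010001011 = 139
0x3B7 = 1110110111
→ ^ → 1100111100 = 828
0x119 = 0100011001
→ & → 0100011000 = 280
→ >> 1 → 0010001100 = 140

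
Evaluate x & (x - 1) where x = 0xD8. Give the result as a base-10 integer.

208

x = 11011000 = 216
x - 1 = 11010111
AND   = 11010000 = 208
(x & (x - 1) clears the lowest set bit of x.)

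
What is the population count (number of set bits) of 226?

226 = 11100010
Count the 1s: 1 + 1 + 1 + 1 = 4

4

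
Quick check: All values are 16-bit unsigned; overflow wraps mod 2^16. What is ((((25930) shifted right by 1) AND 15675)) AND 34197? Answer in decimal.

1

25930 = 0110010101001010
→ shifted right by 1 → 0011001010100101 = 12965
15675 = 0011110100111011
→ AND → 0011000000100001 = 12321
34197 = 1000010110010101
→ AND → 0000000000000001 = 1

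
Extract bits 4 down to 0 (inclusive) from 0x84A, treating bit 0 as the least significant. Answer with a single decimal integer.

v = 100001001010
Shift right by 0: 100001001010
Mask low 5 bits: 01010 = 10

10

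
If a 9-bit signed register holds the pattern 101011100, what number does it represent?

pattern = 101011100 (MSB is 1 ⇒ negative)
Invert: 010100011, add 1 → 010100100 = 164, so the value is -164.
(Equivalently: 348 - 2^9 = 348 - 512 = -164.)

-164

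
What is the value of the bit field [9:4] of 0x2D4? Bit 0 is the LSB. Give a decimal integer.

45

v = 1011010100
Shift right by 4: 101101
Mask low 6 bits: 101101 = 45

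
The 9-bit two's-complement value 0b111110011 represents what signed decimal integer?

pattern = 111110011 (MSB is 1 ⇒ negative)
Invert: 000001100, add 1 → 000001101 = 13, so the value is -13.
(Equivalently: 499 - 2^9 = 499 - 512 = -13.)

-13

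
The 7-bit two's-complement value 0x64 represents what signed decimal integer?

pattern = 1100100 (MSB is 1 ⇒ negative)
Invert: 0011011, add 1 → 0011100 = 28, so the value is -28.
(Equivalently: 100 - 2^7 = 100 - 128 = -28.)

-28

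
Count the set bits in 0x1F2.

6

0x1F2 = 111110010
Count the 1s: 1 + 1 + 1 + 1 + 1 + 1 = 6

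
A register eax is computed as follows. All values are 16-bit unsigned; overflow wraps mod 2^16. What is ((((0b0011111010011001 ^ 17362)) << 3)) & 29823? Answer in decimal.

24664

0b0011111010011001 = 0011111010011001
17362 = 0100001111010010
→ ^ → 0111110101001011 = 32075
→ << 3 (mod 2^16) → 1110101001011000 = 59992
29823 = 0111010001111111
→ & → 0110000001011000 = 24664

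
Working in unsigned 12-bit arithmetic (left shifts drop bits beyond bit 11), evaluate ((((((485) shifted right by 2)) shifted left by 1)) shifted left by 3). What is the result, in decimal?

485 = 000111100101
→ shifted right by 2 → 000001111001 = 121
→ shifted left by 1 (mod 2^12) → 000011110010 = 242
→ shifted left by 3 (mod 2^12) → 011110010000 = 1936

1936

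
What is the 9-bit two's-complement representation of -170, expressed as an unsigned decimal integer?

342

170 in 9 bits: 010101010
Invert: 101010101
Add 1:  101010110 = 342
(Check: 2^9 - 170 = 512 - 170 = 342.)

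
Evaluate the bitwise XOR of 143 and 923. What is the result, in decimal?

788

143 = 0010001111
923 = 1110011011
XOR → 1100010100 = 788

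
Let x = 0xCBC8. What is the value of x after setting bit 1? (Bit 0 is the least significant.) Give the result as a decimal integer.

x = 1100101111001000
bit 1 is currently 0; set it via x | (1 << 1) = x | 2
→ 1100101111001010 = 52170

52170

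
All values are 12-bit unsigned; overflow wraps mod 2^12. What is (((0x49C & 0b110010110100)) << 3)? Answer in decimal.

0x49C = 010010011100
0b110010110100 = 110010110100
→ & → 010010010100 = 1172
→ << 3 (mod 2^12) → 010010100000 = 1184

1184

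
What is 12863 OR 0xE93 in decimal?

12863 = 11001000111111
0xE93 = 00111010010011
 OR → 11111010111111 = 16063

16063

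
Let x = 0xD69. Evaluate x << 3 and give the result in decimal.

0xD69 = 000110101101001
shift left by 3 → 110101101001000 = 27464
(equivalently, 3433 × 2^3 = 3433 × 8)

27464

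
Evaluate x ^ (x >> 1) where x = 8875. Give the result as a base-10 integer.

x = 10001010101011 = 8875
x>>1 = 01000101010101
XOR  = 11001111111110 = 13310
(x ^ (x >> 1) gives the standard binary-reflected Gray code of x.)

13310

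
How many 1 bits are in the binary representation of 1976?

1976 = 11110111000
Count the 1s: 1 + 1 + 1 + 1 + 1 + 1 + 1 = 7

7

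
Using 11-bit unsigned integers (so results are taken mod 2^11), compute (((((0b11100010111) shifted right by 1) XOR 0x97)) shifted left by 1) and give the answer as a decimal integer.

0b11100010111 = 11100010111
→ shifted right by 1 → 01110001011 = 907
0x97 = 00010010111
→ XOR → 01100011100 = 796
→ shifted left by 1 (mod 2^11) → 11000111000 = 1592

1592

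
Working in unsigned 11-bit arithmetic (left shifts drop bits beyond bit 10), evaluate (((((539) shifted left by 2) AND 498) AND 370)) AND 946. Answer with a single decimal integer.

539 = 01000011011
→ shifted left by 2 (mod 2^11) → 00001101100 = 108
498 = 00111110010
→ AND → 00001100000 = 96
370 = 00101110010
→ AND → 00001100000 = 96
946 = 01110110010
→ AND → 00000100000 = 32

32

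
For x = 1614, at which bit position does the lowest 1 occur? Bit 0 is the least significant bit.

1614 = 11001001110
Trailing zeros: 1, so the lowest set bit is bit 1 (value 2).

1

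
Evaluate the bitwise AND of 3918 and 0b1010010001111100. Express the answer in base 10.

3918 = 0000111101001110
b = 1010010001111100
AND → 0000010001001100 = 1100

1100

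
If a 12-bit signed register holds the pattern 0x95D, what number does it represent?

-1699

pattern = 100101011101 (MSB is 1 ⇒ negative)
Invert: 011010100010, add 1 → 011010100011 = 1699, so the value is -1699.
(Equivalently: 2397 - 2^12 = 2397 - 4096 = -1699.)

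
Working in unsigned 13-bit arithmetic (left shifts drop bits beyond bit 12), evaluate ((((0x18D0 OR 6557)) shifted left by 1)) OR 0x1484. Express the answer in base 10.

6078

0x18D0 = 1100011010000
6557 = 1100110011101
→ OR → 1100111011101 = 6621
→ shifted left by 1 (mod 2^13) → 1001110111010 = 5050
0x1484 = 1010010000100
→ OR → 1011110111110 = 6078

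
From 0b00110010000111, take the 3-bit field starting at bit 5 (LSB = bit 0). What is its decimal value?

4

v = 00110010000111
Shift right by 5: 001100100
Mask low 3 bits: 100 = 4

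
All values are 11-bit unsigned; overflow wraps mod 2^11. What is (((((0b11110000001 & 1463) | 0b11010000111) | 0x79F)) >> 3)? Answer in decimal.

0b11110000001 = 11110000001
1463 = 10110110111
→ & → 10110000001 = 1409
0b11010000111 = 11010000111
→ | → 11110000111 = 1927
0x79F = 11110011111
→ | → 11110011111 = 1951
→ >> 3 → 00011110011 = 243

243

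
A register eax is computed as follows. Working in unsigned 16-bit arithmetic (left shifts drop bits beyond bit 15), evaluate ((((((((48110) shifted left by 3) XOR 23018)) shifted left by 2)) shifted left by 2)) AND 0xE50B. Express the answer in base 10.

24832

48110 = 1011101111101110
→ shifted left by 3 (mod 2^16) → 1101111101110000 = 57200
23018 = 0101100111101010
→ XOR → 1000011010011010 = 34458
→ shifted left by 2 (mod 2^16) → 0001101001101000 = 6760
→ shifted left by 2 (mod 2^16) → 0110100110100000 = 27040
0xE50B = 1110010100001011
→ AND → 0110000100000000 = 24832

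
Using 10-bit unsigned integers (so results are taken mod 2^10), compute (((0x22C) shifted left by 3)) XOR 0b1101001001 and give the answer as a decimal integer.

0x22C = 1000101100
→ shifted left by 3 (mod 2^10) → 0101100000 = 352
0b1101001001 = 1101001001
→ XOR → 1000101001 = 553

553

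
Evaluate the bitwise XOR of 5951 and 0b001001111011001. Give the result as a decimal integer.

5951 = 1011100111111
b = 1001111011001
XOR → 0010011100110 = 1254

1254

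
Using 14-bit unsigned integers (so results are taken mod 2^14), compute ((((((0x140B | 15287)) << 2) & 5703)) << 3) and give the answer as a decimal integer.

0x140B = 01010000001011
15287 = 11101110110111
→ | → 11111110111111 = 16319
→ << 2 (mod 2^14) → 11111011111100 = 16124
5703 = 01011001000111
→ & → 01011001000100 = 5700
→ << 3 (mod 2^14) → 11001000100000 = 12832

12832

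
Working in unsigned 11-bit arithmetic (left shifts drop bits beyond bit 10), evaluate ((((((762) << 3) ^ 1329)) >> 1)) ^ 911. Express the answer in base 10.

762 = 01011111010
→ << 3 (mod 2^11) → 11111010000 = 2000
1329 = 10100110001
→ ^ → 01011100001 = 737
→ >> 1 → 00101110000 = 368
911 = 01110001111
→ ^ → 01011111111 = 767

767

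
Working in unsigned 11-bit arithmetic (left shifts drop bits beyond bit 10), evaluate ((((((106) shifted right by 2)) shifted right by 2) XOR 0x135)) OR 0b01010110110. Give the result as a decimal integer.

106 = 00001101010
→ shifted right by 2 → 00000011010 = 26
→ shifted right by 2 → 00000000110 = 6
0x135 = 00100110101
→ XOR → 00100110011 = 307
0b01010110110 = 01010110110
→ OR → 01110110111 = 951

951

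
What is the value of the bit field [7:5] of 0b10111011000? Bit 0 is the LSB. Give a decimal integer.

v = 10111011000
Shift right by 5: 101110
Mask low 3 bits: 110 = 6

6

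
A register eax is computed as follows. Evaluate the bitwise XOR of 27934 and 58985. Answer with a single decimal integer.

27934 = 0110110100011110
58985 = 1110011001101001
XOR → 1000101101110111 = 35703

35703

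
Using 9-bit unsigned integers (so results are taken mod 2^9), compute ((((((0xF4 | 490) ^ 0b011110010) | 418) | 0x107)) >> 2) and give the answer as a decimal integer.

107

0xF4 = 011110100
490 = 111101010
→ | → 111111110 = 510
0b011110010 = 011110010
→ ^ → 100001100 = 268
418 = 110100010
→ | → 110101110 = 430
0x107 = 100000111
→ | → 110101111 = 431
→ >> 2 → 001101011 = 107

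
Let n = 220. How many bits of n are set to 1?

220 = 11011100
Count the 1s: 1 + 1 + 1 + 1 + 1 = 5

5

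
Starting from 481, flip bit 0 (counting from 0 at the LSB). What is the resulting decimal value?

x = 000111100001
bit 0 is currently 1; toggle it via x ^ (1 << 0) = x ^ 1
→ 000111100000 = 480

480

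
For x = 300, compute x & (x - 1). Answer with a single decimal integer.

x = 100101100 = 300
x - 1 = 100101011
AND   = 100101000 = 296
(x & (x - 1) clears the lowest set bit of x.)

296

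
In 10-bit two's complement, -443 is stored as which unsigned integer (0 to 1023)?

443 in 10 bits: 0110111011
Invert: 1001000100
Add 1:  1001000101 = 581
(Check: 2^10 - 443 = 1024 - 443 = 581.)

581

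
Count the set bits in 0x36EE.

10

0x36EE = 11011011101110
Count the 1s: 1 + 1 + 1 + 1 + 1 + 1 + 1 + 1 + 1 + 1 = 10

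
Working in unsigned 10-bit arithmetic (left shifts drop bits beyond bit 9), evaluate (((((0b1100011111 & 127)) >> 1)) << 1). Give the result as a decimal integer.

0b1100011111 = 1100011111
127 = 0001111111
→ & → 0000011111 = 31
→ >> 1 → 0000001111 = 15
→ << 1 (mod 2^10) → 0000011110 = 30

30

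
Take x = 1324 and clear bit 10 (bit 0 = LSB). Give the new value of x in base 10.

x = 10100101100
bit 10 is currently 1; clear it via x & ~(1 << 10) = x & ~1024
→ 00100101100 = 300

300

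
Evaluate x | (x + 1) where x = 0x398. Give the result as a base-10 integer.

921

x = 1110011000 = 920
x + 1 = 1110011001
OR    = 1110011001 = 921
(x | (x + 1) sets the lowest cleared bit.)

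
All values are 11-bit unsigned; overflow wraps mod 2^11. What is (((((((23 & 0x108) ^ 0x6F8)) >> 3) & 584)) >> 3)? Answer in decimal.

23 = 00000010111
0x108 = 00100001000
→ & → 00000000000 = 0
0x6F8 = 11011111000
→ ^ → 11011111000 = 1784
→ >> 3 → 00011011111 = 223
584 = 01001001000
→ & → 00001001000 = 72
→ >> 3 → 00000001001 = 9

9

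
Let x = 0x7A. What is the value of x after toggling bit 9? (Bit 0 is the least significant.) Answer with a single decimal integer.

x = 00001111010
bit 9 is currently 0; toggle it via x ^ (1 << 9) = x ^ 512
→ 01001111010 = 634

634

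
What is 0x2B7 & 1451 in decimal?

0x2B7 = 01010110111
1451 = 10110101011
AND → 00010100011 = 163

163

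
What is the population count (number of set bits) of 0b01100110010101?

n = 1100110010101
Count the 1s: 1 + 1 + 1 + 1 + 1 + 1 + 1 = 7

7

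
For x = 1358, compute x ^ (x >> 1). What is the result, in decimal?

2025

x = 10101001110 = 1358
x>>1 = 01010100111
XOR  = 11111101001 = 2025
(x ^ (x >> 1) gives the standard binary-reflected Gray code of x.)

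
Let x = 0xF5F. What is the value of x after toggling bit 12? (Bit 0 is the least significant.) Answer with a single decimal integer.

8031

x = 0111101011111
bit 12 is currently 0; toggle it via x ^ (1 << 12) = x ^ 4096
→ 1111101011111 = 8031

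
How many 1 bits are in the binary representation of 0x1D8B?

0x1D8B = 1110110001011
Count the 1s: 1 + 1 + 1 + 1 + 1 + 1 + 1 + 1 = 8

8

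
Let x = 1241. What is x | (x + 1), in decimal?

1243

x = 10011011001 = 1241
x + 1 = 10011011010
OR    = 10011011011 = 1243
(x | (x + 1) sets the lowest cleared bit.)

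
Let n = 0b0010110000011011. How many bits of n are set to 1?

7

n = 10110000011011
Count the 1s: 1 + 1 + 1 + 1 + 1 + 1 + 1 = 7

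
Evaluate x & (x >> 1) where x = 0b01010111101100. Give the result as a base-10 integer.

x = 1010111101100 = 5612
x>>1 = 0101011110110
AND  = 0000011100100 = 228
(x & (x >> 1) has a 1 wherever x has two consecutive 1 bits.)

228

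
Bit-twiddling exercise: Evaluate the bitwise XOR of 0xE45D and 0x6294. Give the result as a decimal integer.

34505

0xE45D = 1110010001011101
0x6294 = 0110001010010100
XOR → 1000011011001001 = 34505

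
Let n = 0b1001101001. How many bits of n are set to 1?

n = 1001101001
Count the 1s: 1 + 1 + 1 + 1 + 1 = 5

5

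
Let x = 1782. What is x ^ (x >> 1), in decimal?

1421

x = 11011110110 = 1782
x>>1 = 01101111011
XOR  = 10110001101 = 1421
(x ^ (x >> 1) gives the standard binary-reflected Gray code of x.)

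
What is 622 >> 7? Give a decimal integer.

622 = 1001101110
shift right by 7 → 0000000100 = 4
(equivalently, floor(622 / 128))

4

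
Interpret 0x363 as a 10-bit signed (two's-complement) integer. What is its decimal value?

-157

pattern = 1101100011 (MSB is 1 ⇒ negative)
Invert: 0010011100, add 1 → 0010011101 = 157, so the value is -157.
(Equivalently: 867 - 2^10 = 867 - 1024 = -157.)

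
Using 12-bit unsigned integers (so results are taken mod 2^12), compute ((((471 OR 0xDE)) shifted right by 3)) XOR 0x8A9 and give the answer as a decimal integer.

471 = 000111010111
0xDE = 000011011110
→ OR → 000111011111 = 479
→ shifted right by 3 → 000000111011 = 59
0x8A9 = 100010101001
→ XOR → 100010010010 = 2194

2194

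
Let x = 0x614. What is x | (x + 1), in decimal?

x = 11000010100 = 1556
x + 1 = 11000010101
OR    = 11000010101 = 1557
(x | (x + 1) sets the lowest cleared bit.)

1557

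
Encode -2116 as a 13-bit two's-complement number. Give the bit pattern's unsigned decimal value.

6076

2116 in 13 bits: 0100001000100
Invert: 1011110111011
Add 1:  1011110111100 = 6076
(Check: 2^13 - 2116 = 8192 - 2116 = 6076.)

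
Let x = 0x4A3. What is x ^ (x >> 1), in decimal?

1778

x = 10010100011 = 1187
x>>1 = 01001010001
XOR  = 11011110010 = 1778
(x ^ (x >> 1) gives the standard binary-reflected Gray code of x.)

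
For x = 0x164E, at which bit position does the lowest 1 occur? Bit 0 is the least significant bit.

0x164E = 1011001001110
Trailing zeros: 1, so the lowest set bit is bit 1 (value 2).

1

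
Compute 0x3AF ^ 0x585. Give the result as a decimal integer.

0x3AF = 01110101111
0x585 = 10110000101
XOR → 11000101010 = 1578

1578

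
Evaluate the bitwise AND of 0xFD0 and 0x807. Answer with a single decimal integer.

0xFD0 = 111111010000
0x807 = 100000000111
AND → 100000000000 = 2048

2048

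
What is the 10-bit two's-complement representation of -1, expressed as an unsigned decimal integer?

1023

1 in 10 bits: 0000000001
Invert: 1111111110
Add 1:  1111111111 = 1023
(Check: 2^10 - 1 = 1024 - 1 = 1023.)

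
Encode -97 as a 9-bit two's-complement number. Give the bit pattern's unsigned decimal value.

97 in 9 bits: 001100001
Invert: 110011110
Add 1:  110011111 = 415
(Check: 2^9 - 97 = 512 - 97 = 415.)

415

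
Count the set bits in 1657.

1657 = 11001111001
Count the 1s: 1 + 1 + 1 + 1 + 1 + 1 + 1 = 7

7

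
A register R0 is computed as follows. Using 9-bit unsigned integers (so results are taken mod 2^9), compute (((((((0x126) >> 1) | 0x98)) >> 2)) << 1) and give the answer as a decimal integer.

0x126 = 100100110
→ >> 1 → 010010011 = 147
0x98 = 010011000
→ | → 010011011 = 155
→ >> 2 → 000100110 = 38
→ << 1 (mod 2^9) → 001001100 = 76

76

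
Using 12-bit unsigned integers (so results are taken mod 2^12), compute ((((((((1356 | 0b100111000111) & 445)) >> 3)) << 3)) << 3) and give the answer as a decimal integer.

1356 = 010101001100
0b100111000111 = 100111000111
→ | → 110111001111 = 3535
445 = 000110111101
→ & → 000110001101 = 397
→ >> 3 → 000000110001 = 49
→ << 3 (mod 2^12) → 000110001000 = 392
→ << 3 (mod 2^12) → 110001000000 = 3136

3136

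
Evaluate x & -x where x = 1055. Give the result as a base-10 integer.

1

x = 10000011111 = 1055
-x (two's complement) = …01111100001
AND   = 00000000001 = 1
(x & -x isolates the lowest set bit of x.)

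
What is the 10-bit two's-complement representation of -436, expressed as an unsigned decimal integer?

588

436 in 10 bits: 0110110100
Invert: 1001001011
Add 1:  1001001100 = 588
(Check: 2^10 - 436 = 1024 - 436 = 588.)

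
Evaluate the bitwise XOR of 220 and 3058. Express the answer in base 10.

220 = 000011011100
3058 = 101111110010
XOR → 101100101110 = 2862

2862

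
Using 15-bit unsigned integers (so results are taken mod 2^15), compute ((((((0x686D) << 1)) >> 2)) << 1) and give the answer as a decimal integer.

10348

0x686D = 110100001101101
→ << 1 (mod 2^15) → 101000011011010 = 20698
→ >> 2 → 001010000110110 = 5174
→ << 1 (mod 2^15) → 010100001101100 = 10348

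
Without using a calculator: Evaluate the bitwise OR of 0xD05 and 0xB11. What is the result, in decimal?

3861

0xD05 = 110100000101
0xB11 = 101100010001
 OR → 111100010101 = 3861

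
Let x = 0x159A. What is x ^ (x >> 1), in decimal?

x = 1010110011010 = 5530
x>>1 = 0101011001101
XOR  = 1111101010111 = 8023
(x ^ (x >> 1) gives the standard binary-reflected Gray code of x.)

8023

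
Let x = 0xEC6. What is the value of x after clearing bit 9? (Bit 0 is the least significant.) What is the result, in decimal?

x = 111011000110
bit 9 is currently 1; clear it via x & ~(1 << 9) = x & ~512
→ 110011000110 = 3270

3270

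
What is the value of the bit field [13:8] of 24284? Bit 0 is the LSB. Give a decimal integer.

v = 0101111011011100
Shift right by 8: 01011110
Mask low 6 bits: 011110 = 30

30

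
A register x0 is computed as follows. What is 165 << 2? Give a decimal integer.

165 = 0010100101
shift left by 2 → 1010010100 = 660
(equivalently, 165 × 2^2 = 165 × 4)

660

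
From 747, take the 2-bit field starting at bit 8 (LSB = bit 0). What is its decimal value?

2

v = 01011101011
Shift right by 8: 010
Mask low 2 bits: 10 = 2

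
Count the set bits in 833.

4

833 = 1101000001
Count the 1s: 1 + 1 + 1 + 1 = 4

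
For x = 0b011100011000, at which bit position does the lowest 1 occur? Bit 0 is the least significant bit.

0b011100011000 = 11100011000
Trailing zeros: 3, so the lowest set bit is bit 3 (value 8).

3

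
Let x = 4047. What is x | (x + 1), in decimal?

x = 111111001111 = 4047
x + 1 = 111111010000
OR    = 111111011111 = 4063
(x | (x + 1) sets the lowest cleared bit.)

4063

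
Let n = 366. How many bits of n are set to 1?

366 = 101101110
Count the 1s: 1 + 1 + 1 + 1 + 1 + 1 = 6

6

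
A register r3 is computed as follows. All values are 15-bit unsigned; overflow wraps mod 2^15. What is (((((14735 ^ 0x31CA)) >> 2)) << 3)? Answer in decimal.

14735 = 011100110001111
0x31CA = 011000111001010
→ ^ → 000100001000101 = 2117
→ >> 2 → 000001000010001 = 529
→ << 3 (mod 2^15) → 001000010001000 = 4232

4232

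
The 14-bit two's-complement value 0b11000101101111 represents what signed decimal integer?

-3729

pattern = 11000101101111 (MSB is 1 ⇒ negative)
Invert: 00111010010000, add 1 → 00111010010001 = 3729, so the value is -3729.
(Equivalently: 12655 - 2^14 = 12655 - 16384 = -3729.)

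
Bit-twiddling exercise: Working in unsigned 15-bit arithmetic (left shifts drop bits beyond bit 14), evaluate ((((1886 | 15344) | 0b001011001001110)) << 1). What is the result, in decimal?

32764

1886 = 000011101011110
15344 = 011101111110000
→ | → 011111111111110 = 16382
0b001011001001110 = 001011001001110
→ | → 011111111111110 = 16382
→ << 1 (mod 2^15) → 111111111111100 = 32764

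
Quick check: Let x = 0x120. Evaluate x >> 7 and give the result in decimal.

2

0x120 = 100100000
shift right by 7 → 000000010 = 2
(equivalently, floor(288 / 128))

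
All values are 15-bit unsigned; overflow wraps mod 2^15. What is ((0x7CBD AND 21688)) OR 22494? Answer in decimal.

22526

0x7CBD = 111110010111101
21688 = 101010010111000
→ AND → 101010010111000 = 21688
22494 = 101011111011110
→ OR → 101011111111110 = 22526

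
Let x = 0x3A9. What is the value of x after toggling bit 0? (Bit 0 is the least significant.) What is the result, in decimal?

936

x = 1110101001
bit 0 is currently 1; toggle it via x ^ (1 << 0) = x ^ 1
→ 1110101000 = 936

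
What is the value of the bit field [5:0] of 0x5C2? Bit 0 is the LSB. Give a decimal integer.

v = 10111000010
Shift right by 0: 10111000010
Mask low 6 bits: 000010 = 2

2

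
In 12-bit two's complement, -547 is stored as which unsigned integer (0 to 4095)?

3549

547 in 12 bits: 001000100011
Invert: 110111011100
Add 1:  110111011101 = 3549
(Check: 2^12 - 547 = 4096 - 547 = 3549.)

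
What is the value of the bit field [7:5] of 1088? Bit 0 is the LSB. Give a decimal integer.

2

v = 0010001000000
Shift right by 5: 00100010
Mask low 3 bits: 010 = 2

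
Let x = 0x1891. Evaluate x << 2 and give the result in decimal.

25156

0x1891 = 001100010010001
shift left by 2 → 110001001000100 = 25156
(equivalently, 6289 × 2^2 = 6289 × 4)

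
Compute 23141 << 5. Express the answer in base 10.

740512

23141 = 00000101101001100101
shift left by 5 → 10110100110010100000 = 740512
(equivalently, 23141 × 2^5 = 23141 × 32)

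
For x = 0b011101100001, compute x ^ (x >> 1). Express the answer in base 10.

x = 11101100001 = 1889
x>>1 = 01110110000
XOR  = 10011010001 = 1233
(x ^ (x >> 1) gives the standard binary-reflected Gray code of x.)

1233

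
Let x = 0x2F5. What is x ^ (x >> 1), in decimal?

911

x = 1011110101 = 757
x>>1 = 0101111010
XOR  = 1110001111 = 911
(x ^ (x >> 1) gives the standard binary-reflected Gray code of x.)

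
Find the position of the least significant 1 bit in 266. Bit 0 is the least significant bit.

266 = 100001010
Trailing zeros: 1, so the lowest set bit is bit 1 (value 2).

1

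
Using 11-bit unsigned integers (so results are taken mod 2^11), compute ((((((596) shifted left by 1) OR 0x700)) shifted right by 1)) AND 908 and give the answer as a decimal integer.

900

596 = 01001010100
→ shifted left by 1 (mod 2^11) → 10010101000 = 1192
0x700 = 11100000000
→ OR → 11110101000 = 1960
→ shifted right by 1 → 01111010100 = 980
908 = 01110001100
→ AND → 01110000100 = 900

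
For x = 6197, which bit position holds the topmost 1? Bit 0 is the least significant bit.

6197 = 1100000110101
The topmost 1 is at position 12 (since 2^12 = 4096 ≤ 6197 < 8192).

12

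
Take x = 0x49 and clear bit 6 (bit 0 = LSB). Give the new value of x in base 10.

x = 0001001001
bit 6 is currently 1; clear it via x & ~(1 << 6) = x & ~64
→ 0000001001 = 9

9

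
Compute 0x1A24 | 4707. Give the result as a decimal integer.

6759

0x1A24 = 1101000100100
4707 = 1001001100011
 OR → 1101001100111 = 6759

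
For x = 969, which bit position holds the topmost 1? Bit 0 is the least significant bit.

9

969 = 1111001001
The topmost 1 is at position 9 (since 2^9 = 512 ≤ 969 < 1024).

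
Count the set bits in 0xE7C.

8

0xE7C = 111001111100
Count the 1s: 1 + 1 + 1 + 1 + 1 + 1 + 1 + 1 = 8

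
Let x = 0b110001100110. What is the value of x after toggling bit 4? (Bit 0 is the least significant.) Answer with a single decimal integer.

x = 110001100110
bit 4 is currently 0; toggle it via x ^ (1 << 4) = x ^ 16
→ 110001110110 = 3190

3190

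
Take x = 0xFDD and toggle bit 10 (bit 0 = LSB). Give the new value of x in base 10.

x = 111111011101
bit 10 is currently 1; toggle it via x ^ (1 << 10) = x ^ 1024
→ 101111011101 = 3037

3037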